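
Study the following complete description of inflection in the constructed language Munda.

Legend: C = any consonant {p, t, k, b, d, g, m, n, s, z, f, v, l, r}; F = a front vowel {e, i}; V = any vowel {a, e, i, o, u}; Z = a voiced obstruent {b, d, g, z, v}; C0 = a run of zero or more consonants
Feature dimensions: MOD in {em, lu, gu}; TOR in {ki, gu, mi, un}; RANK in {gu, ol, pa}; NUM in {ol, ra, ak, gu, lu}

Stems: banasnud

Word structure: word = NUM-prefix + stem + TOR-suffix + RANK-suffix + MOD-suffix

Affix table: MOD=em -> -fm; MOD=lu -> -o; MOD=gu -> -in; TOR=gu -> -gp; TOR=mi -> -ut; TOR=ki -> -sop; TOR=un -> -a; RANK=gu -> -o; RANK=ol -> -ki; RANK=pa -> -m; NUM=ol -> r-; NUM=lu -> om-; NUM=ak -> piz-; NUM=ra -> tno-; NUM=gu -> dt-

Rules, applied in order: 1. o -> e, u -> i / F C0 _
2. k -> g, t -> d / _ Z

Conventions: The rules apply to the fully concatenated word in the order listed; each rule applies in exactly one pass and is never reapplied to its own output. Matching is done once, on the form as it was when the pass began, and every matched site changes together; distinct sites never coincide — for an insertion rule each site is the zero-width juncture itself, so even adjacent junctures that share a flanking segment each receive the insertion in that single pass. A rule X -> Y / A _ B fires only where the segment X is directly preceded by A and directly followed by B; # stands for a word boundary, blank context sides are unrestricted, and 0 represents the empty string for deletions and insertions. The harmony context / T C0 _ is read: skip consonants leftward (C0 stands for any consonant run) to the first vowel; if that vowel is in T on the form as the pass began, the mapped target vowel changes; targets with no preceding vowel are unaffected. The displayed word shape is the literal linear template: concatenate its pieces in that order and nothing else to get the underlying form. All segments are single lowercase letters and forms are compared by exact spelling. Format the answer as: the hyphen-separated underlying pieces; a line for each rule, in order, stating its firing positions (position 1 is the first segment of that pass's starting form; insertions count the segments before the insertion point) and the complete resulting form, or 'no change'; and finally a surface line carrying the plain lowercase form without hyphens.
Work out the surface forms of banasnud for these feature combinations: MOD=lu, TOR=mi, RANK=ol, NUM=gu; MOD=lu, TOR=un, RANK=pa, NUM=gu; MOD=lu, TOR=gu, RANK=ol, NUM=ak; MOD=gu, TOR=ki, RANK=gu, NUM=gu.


cell MOD=lu, TOR=mi, RANK=ol, NUM=gu:
underlying: dt-banasnud-ut-ki-o
1. o -> e, u -> i / F C0 _: fires at position(s) 15: dtbanasnudutkie
2. k -> g, t -> d / _ Z: fires at position(s) 2: ddbanasnudutkie
surface: ddbanasnudutkie

cell MOD=lu, TOR=un, RANK=pa, NUM=gu:
underlying: dt-banasnud-a-m-o
1. o -> e, u -> i / F C0 _: no change
2. k -> g, t -> d / _ Z: fires at position(s) 2: ddbanasnudamo
surface: ddbanasnudamo

cell MOD=lu, TOR=gu, RANK=ol, NUM=ak:
underlying: piz-banasnud-gp-ki-o
1. o -> e, u -> i / F C0 _: fires at position(s) 16: pizbanasnudgpkie
2. k -> g, t -> d / _ Z: no change
surface: pizbanasnudgpkie

cell MOD=gu, TOR=ki, RANK=gu, NUM=gu:
underlying: dt-banasnud-sop-o-in
1. o -> e, u -> i / F C0 _: no change
2. k -> g, t -> d / _ Z: fires at position(s) 2: ddbanasnudsopoin
surface: ddbanasnudsopoin


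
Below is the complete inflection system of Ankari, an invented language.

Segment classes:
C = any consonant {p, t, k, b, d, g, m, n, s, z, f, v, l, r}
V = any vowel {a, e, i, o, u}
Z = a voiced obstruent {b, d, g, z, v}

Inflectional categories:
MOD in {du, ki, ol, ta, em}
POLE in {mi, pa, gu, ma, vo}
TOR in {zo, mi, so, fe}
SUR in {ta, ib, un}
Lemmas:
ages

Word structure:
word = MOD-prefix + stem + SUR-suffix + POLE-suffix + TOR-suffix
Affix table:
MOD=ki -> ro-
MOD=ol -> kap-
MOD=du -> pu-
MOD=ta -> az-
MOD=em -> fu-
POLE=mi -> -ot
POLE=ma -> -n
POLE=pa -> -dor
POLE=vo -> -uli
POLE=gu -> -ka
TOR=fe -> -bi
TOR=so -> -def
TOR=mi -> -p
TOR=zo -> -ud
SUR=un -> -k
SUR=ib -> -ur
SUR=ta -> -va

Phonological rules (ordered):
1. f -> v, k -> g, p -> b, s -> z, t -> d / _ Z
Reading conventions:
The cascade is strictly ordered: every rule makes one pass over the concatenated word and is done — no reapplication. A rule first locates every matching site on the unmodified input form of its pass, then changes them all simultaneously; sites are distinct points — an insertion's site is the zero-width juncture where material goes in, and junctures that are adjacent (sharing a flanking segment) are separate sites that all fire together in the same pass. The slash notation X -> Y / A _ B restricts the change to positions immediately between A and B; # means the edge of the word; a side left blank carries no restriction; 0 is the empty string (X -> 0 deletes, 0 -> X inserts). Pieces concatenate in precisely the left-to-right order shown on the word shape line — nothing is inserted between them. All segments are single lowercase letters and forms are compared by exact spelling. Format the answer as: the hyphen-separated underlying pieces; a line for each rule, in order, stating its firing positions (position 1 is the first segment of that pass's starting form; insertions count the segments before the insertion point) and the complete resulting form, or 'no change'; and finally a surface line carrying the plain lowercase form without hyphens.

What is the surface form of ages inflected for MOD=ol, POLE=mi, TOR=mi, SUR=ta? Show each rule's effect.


underlying: kap-ages-va-ot-p
1. f -> v, k -> g, p -> b, s -> z, t -> d / _ Z: fires at position(s) 7: kapagezvaotp
surface: kapagezvaotp


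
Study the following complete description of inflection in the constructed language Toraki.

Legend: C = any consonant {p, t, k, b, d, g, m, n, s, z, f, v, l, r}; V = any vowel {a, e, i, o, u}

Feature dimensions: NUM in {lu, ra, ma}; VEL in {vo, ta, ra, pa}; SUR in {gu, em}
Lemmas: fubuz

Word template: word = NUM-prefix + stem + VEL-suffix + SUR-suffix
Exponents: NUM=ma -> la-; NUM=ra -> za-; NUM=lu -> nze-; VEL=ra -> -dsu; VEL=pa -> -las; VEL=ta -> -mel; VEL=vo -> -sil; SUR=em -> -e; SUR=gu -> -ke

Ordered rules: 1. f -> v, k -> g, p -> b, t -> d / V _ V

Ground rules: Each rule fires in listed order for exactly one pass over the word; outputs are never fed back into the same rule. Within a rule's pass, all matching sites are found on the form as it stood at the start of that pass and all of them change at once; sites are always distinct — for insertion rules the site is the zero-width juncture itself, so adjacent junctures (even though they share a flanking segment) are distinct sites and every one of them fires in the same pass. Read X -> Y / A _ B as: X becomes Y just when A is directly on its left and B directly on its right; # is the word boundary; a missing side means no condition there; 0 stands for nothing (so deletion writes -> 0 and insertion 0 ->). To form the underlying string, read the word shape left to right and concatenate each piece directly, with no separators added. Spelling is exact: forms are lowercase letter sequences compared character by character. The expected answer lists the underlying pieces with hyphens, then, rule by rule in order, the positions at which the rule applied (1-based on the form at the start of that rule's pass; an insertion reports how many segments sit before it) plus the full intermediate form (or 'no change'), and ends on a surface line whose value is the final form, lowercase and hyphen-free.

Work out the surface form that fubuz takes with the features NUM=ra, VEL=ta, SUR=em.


underlying: za-fubuz-mel-e
1. f -> v, k -> g, p -> b, t -> d / V _ V: fires at position(s) 3: zavubuzmele
surface: zavubuzmele


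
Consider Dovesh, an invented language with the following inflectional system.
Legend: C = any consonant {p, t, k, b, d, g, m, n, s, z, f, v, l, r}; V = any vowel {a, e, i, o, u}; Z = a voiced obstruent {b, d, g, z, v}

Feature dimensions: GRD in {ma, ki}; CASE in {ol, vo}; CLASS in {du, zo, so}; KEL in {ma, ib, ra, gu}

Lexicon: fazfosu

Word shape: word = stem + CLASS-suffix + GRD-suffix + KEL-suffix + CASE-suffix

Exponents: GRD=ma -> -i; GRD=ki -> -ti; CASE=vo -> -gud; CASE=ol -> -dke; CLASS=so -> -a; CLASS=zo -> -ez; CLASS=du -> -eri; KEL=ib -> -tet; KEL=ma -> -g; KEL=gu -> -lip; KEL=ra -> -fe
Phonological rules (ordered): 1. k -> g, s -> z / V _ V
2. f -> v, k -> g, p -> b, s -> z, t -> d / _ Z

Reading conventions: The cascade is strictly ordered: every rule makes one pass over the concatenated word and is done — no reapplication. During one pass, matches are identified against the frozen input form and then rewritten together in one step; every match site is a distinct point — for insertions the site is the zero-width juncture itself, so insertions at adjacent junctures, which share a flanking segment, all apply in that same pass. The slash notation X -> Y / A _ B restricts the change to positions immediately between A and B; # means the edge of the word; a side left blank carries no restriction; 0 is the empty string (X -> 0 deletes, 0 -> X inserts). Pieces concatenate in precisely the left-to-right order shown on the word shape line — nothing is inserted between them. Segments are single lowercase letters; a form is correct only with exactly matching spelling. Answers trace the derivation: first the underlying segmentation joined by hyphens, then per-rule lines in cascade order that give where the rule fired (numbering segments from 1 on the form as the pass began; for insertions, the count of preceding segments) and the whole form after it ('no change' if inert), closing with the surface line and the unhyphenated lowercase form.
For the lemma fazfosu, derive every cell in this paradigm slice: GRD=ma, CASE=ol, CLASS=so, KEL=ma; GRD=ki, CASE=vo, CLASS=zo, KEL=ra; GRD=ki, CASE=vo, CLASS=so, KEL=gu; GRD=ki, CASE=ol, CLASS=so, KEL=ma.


cell GRD=ma, CASE=ol, CLASS=so, KEL=ma:
underlying: fazfosu-a-i-g-dke
1. k -> g, s -> z / V _ V: fires at position(s) 6: fazfozuaigdke
2. f -> v, k -> g, p -> b, s -> z, t -> d / _ Z: no change
surface: fazfozuaigdke

cell GRD=ki, CASE=vo, CLASS=zo, KEL=ra:
underlying: fazfosu-ez-ti-fe-gud
1. k -> g, s -> z / V _ V: fires at position(s) 6: fazfozueztifegud
2. f -> v, k -> g, p -> b, s -> z, t -> d / _ Z: no change
surface: fazfozueztifegud

cell GRD=ki, CASE=vo, CLASS=so, KEL=gu:
underlying: fazfosu-a-ti-lip-gud
1. k -> g, s -> z / V _ V: fires at position(s) 6: fazfozuatilipgud
2. f -> v, k -> g, p -> b, s -> z, t -> d / _ Z: fires at position(s) 13: fazfozuatilibgud
surface: fazfozuatilibgud

cell GRD=ki, CASE=ol, CLASS=so, KEL=ma:
underlying: fazfosu-a-ti-g-dke
1. k -> g, s -> z / V _ V: fires at position(s) 6: fazfozuatigdke
2. f -> v, k -> g, p -> b, s -> z, t -> d / _ Z: no change
surface: fazfozuatigdke


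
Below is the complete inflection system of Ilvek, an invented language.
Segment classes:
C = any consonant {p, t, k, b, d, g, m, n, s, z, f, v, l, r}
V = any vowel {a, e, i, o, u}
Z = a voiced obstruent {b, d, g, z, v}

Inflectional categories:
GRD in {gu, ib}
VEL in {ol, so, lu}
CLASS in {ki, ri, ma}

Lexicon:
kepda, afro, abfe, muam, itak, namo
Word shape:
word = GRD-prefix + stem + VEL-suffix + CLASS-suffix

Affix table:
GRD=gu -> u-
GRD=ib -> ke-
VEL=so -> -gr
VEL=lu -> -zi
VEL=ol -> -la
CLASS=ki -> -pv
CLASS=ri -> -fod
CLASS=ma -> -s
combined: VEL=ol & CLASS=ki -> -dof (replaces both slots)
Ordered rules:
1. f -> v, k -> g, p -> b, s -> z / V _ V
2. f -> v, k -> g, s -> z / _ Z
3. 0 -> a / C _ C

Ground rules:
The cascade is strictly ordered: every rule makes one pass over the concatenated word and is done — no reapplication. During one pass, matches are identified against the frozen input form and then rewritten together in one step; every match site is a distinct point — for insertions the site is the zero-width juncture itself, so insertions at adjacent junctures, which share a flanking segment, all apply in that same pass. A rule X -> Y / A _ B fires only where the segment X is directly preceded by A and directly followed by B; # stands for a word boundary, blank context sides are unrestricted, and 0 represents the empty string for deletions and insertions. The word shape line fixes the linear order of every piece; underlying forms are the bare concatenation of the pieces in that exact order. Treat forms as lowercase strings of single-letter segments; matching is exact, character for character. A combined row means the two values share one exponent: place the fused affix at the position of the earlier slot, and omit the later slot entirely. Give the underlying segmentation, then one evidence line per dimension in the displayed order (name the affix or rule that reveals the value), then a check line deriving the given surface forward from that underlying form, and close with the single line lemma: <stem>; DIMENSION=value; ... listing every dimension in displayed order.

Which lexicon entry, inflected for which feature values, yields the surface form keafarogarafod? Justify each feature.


underlying: ke-afro-gr-fod
GRD=ib - signalled by the affix ke-
VEL=so - signalled by the affix -gr
CLASS=ri - signalled by the affix -fod
check: keafrogrfod -> keafrogrfod -> keafrogrfod -> keafarogarafod
lemma: afro; GRD=ib; VEL=so; CLASS=ri


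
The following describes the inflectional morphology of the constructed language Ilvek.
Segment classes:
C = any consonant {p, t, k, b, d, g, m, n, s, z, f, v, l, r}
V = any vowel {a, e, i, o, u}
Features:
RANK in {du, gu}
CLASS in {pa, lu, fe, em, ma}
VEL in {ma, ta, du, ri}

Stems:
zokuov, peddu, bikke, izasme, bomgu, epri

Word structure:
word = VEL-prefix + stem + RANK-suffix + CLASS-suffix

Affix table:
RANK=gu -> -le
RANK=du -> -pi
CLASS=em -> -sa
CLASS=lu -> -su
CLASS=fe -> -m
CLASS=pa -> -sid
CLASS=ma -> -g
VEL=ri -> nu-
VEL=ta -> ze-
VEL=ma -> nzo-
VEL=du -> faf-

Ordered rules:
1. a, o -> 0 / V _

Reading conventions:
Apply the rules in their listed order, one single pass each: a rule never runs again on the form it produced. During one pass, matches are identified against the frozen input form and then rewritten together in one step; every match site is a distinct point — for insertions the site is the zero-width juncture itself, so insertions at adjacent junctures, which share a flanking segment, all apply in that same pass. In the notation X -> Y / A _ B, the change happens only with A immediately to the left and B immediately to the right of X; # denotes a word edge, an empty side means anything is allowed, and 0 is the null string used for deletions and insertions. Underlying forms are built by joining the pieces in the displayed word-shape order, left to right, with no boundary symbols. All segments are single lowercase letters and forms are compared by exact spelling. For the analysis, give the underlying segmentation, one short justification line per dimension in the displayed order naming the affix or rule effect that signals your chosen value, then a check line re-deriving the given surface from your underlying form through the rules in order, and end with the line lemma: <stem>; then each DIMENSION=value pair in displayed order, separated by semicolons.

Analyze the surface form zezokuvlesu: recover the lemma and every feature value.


underlying: ze-zokuov-le-su
RANK=gu - signalled by the affix -le
CLASS=lu - signalled by the affix -su
VEL=ta - signalled by the affix ze-
check: zezokuovlesu -> zezokuvlesu
lemma: zokuov; RANK=gu; CLASS=lu; VEL=ta


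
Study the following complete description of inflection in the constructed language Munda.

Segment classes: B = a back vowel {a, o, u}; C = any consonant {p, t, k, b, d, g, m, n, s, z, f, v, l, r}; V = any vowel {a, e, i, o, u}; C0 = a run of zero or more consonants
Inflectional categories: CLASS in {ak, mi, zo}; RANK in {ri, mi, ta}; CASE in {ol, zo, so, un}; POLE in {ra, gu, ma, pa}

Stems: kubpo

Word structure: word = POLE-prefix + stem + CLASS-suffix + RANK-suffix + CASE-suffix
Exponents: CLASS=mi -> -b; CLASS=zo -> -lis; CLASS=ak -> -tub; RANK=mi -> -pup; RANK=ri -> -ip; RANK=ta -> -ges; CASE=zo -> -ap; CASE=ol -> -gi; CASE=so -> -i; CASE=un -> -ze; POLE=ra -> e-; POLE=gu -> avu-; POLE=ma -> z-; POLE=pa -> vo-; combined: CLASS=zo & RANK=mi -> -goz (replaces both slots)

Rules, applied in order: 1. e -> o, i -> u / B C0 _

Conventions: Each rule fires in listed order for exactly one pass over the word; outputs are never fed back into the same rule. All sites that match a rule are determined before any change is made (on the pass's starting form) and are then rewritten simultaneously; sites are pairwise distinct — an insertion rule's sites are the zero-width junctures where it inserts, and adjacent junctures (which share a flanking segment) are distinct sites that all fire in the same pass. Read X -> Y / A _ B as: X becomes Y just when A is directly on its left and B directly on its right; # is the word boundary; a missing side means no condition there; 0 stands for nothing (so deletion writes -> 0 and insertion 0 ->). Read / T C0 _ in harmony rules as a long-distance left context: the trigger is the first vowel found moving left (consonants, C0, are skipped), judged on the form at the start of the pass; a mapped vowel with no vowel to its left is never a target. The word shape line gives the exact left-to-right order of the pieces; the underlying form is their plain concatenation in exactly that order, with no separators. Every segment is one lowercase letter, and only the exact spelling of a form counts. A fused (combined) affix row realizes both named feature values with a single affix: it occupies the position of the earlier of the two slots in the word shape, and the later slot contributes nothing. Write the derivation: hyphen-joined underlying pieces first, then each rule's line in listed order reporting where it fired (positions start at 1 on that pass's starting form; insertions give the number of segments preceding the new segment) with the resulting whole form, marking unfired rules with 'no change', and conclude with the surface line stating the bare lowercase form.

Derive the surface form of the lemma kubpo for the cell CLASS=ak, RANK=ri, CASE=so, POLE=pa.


underlying: vo-kubpo-tub-ip-i
1. e -> o, i -> u / B C0 _: fires at position(s) 11: vokubpotubupi
surface: vokubpotubupi


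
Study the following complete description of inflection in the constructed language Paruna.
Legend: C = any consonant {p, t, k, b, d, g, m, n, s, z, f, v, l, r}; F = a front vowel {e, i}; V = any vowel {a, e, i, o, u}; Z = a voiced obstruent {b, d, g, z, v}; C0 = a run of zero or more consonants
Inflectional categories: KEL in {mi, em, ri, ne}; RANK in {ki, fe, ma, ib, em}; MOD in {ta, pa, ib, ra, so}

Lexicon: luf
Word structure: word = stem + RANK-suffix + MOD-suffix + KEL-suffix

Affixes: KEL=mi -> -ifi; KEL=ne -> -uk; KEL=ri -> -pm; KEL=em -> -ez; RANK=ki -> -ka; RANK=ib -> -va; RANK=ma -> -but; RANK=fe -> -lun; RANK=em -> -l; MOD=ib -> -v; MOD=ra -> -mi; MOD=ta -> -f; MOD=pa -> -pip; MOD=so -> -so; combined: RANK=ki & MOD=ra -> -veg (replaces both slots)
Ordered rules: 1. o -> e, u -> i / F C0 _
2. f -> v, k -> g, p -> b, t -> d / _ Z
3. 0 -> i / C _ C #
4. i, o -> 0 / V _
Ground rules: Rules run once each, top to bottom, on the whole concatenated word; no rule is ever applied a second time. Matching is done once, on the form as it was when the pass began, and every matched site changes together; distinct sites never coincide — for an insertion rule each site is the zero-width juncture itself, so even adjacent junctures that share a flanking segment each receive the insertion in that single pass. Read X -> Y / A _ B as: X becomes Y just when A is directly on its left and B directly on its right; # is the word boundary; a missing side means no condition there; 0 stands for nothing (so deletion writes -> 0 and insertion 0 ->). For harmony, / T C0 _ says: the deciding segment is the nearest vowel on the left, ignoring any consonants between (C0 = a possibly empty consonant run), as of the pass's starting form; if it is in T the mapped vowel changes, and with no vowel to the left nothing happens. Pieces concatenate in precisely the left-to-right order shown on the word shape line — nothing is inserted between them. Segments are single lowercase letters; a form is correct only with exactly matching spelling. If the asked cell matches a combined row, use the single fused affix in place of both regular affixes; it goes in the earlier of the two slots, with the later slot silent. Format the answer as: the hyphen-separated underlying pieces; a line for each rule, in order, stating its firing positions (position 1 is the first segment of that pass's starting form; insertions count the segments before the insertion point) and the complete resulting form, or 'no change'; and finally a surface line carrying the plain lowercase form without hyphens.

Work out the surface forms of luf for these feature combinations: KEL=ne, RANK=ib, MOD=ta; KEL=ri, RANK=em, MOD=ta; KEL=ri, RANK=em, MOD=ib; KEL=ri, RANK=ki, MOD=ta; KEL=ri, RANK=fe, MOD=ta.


cell KEL=ne, RANK=ib, MOD=ta:
underlying: luf-va-f-uk
1. o -> e, u -> i / F C0 _: no change
2. f -> v, k -> g, p -> b, t -> d / _ Z: fires at position(s) 3: luvvafuk
3. 0 -> i / C _ C #: no change
4. i, o -> 0 / V _: no change
surface: luvvafuk

cell KEL=ri, RANK=em, MOD=ta:
underlying: luf-l-f-pm
1. o -> e, u -> i / F C0 _: no change
2. f -> v, k -> g, p -> b, t -> d / _ Z: no change
3. 0 -> i / C _ C #: inserts after position(s) 6: luflfpim
4. i, o -> 0 / V _: no change
surface: luflfpim

cell KEL=ri, RANK=em, MOD=ib:
underlying: luf-l-v-pm
1. o -> e, u -> i / F C0 _: no change
2. f -> v, k -> g, p -> b, t -> d / _ Z: no change
3. 0 -> i / C _ C #: inserts after position(s) 6: luflvpim
4. i, o -> 0 / V _: no change
surface: luflvpim

cell KEL=ri, RANK=ki, MOD=ta:
underlying: luf-ka-f-pm
1. o -> e, u -> i / F C0 _: no change
2. f -> v, k -> g, p -> b, t -> d / _ Z: no change
3. 0 -> i / C _ C #: inserts after position(s) 7: lufkafpim
4. i, o -> 0 / V _: no change
surface: lufkafpim

cell KEL=ri, RANK=fe, MOD=ta:
underlying: luf-lun-f-pm
1. o -> e, u -> i / F C0 _: no change
2. f -> v, k -> g, p -> b, t -> d / _ Z: no change
3. 0 -> i / C _ C #: inserts after position(s) 8: luflunfpim
4. i, o -> 0 / V _: no change
surface: luflunfpim


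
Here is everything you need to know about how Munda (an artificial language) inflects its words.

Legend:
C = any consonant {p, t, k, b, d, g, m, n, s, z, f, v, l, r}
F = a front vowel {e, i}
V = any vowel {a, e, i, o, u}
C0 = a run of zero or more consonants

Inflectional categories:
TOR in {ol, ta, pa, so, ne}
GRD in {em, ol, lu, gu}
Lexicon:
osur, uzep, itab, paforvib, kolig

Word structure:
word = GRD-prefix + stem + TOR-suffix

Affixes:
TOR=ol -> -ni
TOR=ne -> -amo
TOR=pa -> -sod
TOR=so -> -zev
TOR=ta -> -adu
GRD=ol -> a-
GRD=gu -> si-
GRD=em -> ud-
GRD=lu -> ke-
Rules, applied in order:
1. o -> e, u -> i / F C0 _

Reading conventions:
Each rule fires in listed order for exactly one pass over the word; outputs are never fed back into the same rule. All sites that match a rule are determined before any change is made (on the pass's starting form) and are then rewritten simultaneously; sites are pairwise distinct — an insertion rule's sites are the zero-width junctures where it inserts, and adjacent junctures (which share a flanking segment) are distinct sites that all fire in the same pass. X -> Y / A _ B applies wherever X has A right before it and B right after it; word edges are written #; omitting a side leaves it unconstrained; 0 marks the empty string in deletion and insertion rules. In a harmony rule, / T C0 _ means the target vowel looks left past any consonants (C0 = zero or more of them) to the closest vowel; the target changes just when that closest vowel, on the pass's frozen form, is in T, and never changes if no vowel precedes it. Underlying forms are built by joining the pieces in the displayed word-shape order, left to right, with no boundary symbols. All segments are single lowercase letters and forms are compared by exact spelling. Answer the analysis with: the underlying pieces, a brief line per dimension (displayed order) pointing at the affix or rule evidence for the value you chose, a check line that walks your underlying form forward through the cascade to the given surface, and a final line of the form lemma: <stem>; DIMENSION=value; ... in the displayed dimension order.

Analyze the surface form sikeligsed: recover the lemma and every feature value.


underlying: si-kolig-sod
TOR=pa - signalled by the affix -sod
GRD=gu - signalled by the affix si-
check: sikoligsod -> sikeligsed
lemma: kolig; TOR=pa; GRD=gu


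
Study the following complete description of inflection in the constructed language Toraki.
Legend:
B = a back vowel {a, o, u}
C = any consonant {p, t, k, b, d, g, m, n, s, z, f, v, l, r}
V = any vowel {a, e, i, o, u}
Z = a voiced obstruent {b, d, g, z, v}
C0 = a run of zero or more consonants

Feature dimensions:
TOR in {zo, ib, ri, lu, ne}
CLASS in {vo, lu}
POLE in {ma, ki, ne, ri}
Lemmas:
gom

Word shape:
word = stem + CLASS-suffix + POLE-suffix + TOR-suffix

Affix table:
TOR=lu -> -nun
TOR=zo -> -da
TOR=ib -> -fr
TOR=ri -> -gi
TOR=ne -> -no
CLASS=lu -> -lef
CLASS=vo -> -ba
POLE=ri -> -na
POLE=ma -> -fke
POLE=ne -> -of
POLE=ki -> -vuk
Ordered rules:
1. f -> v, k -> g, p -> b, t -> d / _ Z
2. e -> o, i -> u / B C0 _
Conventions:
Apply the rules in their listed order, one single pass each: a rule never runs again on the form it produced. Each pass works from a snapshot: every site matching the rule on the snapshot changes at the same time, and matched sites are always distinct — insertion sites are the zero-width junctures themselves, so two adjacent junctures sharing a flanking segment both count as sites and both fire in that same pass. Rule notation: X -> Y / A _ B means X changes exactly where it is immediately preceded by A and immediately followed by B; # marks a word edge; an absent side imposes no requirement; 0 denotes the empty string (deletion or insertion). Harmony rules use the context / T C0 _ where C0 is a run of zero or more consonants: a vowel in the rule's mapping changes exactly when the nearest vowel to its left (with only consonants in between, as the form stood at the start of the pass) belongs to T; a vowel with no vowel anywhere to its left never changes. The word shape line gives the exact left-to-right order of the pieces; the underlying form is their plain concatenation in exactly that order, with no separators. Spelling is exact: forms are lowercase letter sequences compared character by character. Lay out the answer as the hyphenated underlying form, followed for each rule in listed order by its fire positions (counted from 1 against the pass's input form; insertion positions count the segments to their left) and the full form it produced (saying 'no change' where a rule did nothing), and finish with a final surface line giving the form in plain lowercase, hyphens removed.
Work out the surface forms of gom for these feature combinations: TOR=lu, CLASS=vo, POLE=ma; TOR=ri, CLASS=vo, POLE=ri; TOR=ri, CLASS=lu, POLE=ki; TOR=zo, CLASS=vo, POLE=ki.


cell TOR=lu, CLASS=vo, POLE=ma:
underlying: gom-ba-fke-nun
1. f -> v, k -> g, p -> b, t -> d / _ Z: no change
2. e -> o, i -> u / B C0 _: fires at position(s) 8: gombafkonun
surface: gombafkonun

cell TOR=ri, CLASS=vo, POLE=ri:
underlying: gom-ba-na-gi
1. f -> v, k -> g, p -> b, t -> d / _ Z: no change
2. e -> o, i -> u / B C0 _: fires at position(s) 9: gombanagu
surface: gombanagu

cell TOR=ri, CLASS=lu, POLE=ki:
underlying: gom-lef-vuk-gi
1. f -> v, k -> g, p -> b, t -> d / _ Z: fires at position(s) 6, 9: gomlevvuggi
2. e -> o, i -> u / B C0 _: fires at position(s) 5, 11: gomlovvuggu
surface: gomlovvuggu

cell TOR=zo, CLASS=vo, POLE=ki:
underlying: gom-ba-vuk-da
1. f -> v, k -> g, p -> b, t -> d / _ Z: fires at position(s) 8: gombavugda
2. e -> o, i -> u / B C0 _: no change
surface: gombavugda


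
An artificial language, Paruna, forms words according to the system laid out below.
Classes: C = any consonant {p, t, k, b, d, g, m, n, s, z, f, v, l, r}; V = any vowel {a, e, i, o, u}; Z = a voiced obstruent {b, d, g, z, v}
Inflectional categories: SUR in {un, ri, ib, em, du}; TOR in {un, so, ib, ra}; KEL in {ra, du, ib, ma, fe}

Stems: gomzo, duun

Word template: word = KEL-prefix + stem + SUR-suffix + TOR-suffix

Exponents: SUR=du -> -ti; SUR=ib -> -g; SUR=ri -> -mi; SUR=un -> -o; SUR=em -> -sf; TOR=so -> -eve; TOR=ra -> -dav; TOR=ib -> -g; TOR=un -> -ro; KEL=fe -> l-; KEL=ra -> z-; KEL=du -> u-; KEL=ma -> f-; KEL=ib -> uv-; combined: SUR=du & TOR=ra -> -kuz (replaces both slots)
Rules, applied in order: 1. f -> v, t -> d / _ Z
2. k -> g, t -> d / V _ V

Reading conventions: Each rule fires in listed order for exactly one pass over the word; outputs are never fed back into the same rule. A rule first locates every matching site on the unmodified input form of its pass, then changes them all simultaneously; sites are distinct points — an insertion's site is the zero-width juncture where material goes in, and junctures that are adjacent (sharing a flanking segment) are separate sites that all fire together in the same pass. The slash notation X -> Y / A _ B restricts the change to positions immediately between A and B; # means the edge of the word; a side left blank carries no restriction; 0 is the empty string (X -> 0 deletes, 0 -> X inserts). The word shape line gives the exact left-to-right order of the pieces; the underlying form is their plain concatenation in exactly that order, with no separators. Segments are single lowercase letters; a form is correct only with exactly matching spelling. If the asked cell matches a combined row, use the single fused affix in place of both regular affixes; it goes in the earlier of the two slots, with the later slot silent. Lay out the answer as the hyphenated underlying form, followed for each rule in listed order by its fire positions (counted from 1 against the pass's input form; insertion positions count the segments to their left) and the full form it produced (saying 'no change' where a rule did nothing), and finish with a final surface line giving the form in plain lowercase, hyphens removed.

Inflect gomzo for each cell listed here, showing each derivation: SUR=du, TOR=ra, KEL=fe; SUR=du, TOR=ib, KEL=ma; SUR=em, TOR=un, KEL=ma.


cell SUR=du, TOR=ra, KEL=fe:
underlying: l-gomzo-kuz
1. f -> v, t -> d / _ Z: no change
2. k -> g, t -> d / V _ V: fires at position(s) 7: lgomzoguz
surface: lgomzoguz

cell SUR=du, TOR=ib, KEL=ma:
underlying: f-gomzo-ti-g
1. f -> v, t -> d / _ Z: fires at position(s) 1: vgomzotig
2. k -> g, t -> d / V _ V: fires at position(s) 7: vgomzodig
surface: vgomzodig

cell SUR=em, TOR=un, KEL=ma:
underlying: f-gomzo-sf-ro
1. f -> v, t -> d / _ Z: fires at position(s) 1: vgomzosfro
2. k -> g, t -> d / V _ V: no change
surface: vgomzosfro


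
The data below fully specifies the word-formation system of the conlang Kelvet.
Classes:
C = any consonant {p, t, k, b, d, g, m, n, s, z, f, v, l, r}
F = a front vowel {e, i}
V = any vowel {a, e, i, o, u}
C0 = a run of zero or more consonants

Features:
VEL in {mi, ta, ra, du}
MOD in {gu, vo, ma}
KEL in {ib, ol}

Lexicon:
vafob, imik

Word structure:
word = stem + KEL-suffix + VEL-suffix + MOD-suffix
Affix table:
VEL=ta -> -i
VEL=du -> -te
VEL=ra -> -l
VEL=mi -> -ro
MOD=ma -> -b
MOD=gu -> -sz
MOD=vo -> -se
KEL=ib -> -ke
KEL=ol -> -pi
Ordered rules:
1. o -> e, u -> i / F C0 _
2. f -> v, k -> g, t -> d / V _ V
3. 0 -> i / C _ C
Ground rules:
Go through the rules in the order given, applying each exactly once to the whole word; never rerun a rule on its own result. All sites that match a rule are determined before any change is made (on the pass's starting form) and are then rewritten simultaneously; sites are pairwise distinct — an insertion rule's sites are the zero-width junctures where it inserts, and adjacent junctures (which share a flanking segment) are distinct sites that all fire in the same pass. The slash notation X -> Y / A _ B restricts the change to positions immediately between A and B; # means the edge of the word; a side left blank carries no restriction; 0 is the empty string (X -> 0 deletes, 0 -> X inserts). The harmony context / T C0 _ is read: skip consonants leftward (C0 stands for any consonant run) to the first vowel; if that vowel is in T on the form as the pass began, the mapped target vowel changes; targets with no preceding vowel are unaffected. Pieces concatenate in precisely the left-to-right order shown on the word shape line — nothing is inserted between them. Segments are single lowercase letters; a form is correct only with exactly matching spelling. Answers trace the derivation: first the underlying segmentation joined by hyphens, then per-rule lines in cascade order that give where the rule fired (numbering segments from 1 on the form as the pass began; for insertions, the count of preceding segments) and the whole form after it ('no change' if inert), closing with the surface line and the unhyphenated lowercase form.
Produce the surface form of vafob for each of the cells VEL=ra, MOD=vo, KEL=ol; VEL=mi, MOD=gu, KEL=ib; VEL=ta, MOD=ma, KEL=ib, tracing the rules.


cell VEL=ra, MOD=vo, KEL=ol:
underlying: vafob-pi-l-se
1. o -> e, u -> i / F C0 _: no change
2. f -> v, k -> g, t -> d / V _ V: fires at position(s) 3: vavobpilse
3. 0 -> i / C _ C: inserts after position(s) 5, 8: vavobipilise
surface: vavobipilise

cell VEL=mi, MOD=gu, KEL=ib:
underlying: vafob-ke-ro-sz
1. o -> e, u -> i / F C0 _: fires at position(s) 9: vafobkeresz
2. f -> v, k -> g, t -> d / V _ V: fires at position(s) 3: vavobkeresz
3. 0 -> i / C _ C: inserts after position(s) 5, 10: vavobikeresiz
surface: vavobikeresiz

cell VEL=ta, MOD=ma, KEL=ib:
underlying: vafob-ke-i-b
1. o -> e, u -> i / F C0 _: no change
2. f -> v, k -> g, t -> d / V _ V: fires at position(s) 3: vavobkeib
3. 0 -> i / C _ C: inserts after position(s) 5: vavobikeib
surface: vavobikeib


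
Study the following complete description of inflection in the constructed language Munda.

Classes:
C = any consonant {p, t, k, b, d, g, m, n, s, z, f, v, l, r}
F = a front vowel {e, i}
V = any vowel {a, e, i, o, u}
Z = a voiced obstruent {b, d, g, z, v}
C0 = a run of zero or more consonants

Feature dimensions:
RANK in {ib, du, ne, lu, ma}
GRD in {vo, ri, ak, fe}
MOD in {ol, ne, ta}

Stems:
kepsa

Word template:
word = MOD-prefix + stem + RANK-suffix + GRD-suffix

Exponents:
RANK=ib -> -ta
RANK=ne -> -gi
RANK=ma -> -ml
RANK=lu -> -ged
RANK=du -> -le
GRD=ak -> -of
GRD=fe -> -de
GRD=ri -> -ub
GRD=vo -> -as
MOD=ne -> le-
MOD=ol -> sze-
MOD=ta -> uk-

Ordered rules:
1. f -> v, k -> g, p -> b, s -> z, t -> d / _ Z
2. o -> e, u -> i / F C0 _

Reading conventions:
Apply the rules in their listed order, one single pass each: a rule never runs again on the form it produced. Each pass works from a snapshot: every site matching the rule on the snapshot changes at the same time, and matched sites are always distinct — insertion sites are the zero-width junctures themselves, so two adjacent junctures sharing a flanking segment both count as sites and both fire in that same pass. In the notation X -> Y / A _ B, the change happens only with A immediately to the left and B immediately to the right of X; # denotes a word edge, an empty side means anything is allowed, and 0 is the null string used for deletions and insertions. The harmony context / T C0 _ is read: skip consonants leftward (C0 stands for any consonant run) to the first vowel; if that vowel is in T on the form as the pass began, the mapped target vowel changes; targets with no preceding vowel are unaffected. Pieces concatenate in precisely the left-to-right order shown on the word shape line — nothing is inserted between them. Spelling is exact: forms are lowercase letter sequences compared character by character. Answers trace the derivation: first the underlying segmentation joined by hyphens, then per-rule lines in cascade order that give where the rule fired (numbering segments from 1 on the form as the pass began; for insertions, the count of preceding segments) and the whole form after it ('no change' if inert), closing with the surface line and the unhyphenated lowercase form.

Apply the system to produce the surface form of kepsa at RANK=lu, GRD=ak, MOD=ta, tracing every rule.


underlying: uk-kepsa-ged-of
1. f -> v, k -> g, p -> b, s -> z, t -> d / _ Z: no change
2. o -> e, u -> i / F C0 _: fires at position(s) 11: ukkepsagedef
surface: ukkepsagedef


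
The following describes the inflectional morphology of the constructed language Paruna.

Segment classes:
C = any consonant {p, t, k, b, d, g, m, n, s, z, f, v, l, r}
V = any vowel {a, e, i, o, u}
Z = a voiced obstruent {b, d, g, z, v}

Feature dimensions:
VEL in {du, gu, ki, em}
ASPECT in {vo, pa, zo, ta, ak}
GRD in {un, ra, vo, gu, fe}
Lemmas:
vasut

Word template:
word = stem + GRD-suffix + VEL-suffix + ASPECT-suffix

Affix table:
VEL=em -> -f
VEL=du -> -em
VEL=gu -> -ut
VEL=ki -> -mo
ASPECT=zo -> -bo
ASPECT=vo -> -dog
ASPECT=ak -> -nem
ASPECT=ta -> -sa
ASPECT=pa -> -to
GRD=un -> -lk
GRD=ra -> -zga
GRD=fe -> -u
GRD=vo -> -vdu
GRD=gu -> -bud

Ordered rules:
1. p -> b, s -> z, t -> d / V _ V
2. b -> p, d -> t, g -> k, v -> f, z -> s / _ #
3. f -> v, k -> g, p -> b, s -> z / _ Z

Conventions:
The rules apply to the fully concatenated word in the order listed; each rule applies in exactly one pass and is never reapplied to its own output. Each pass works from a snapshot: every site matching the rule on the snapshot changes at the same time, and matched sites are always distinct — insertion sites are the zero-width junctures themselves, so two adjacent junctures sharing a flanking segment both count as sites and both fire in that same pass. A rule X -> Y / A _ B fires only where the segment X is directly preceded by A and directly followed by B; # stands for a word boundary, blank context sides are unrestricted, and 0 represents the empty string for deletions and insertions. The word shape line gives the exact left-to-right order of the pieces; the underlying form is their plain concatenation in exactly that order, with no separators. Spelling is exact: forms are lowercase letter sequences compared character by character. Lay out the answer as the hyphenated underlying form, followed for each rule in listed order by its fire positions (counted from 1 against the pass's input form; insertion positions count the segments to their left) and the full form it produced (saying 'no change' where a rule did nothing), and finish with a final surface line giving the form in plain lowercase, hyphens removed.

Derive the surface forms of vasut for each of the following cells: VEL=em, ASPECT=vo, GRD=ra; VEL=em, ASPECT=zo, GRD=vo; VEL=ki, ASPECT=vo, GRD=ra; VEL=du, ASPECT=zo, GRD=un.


cell VEL=em, ASPECT=vo, GRD=ra:
underlying: vasut-zga-f-dog
1. p -> b, s -> z, t -> d / V _ V: fires at position(s) 3: vazutzgafdog
2. b -> p, d -> t, g -> k, v -> f, z -> s / _ #: fires at position(s) 12: vazutzgafdok
3. f -> v, k -> g, p -> b, s -> z / _ Z: fires at position(s) 9: vazutzgavdok
surface: vazutzgavdok

cell VEL=em, ASPECT=zo, GRD=vo:
underlying: vasut-vdu-f-bo
1. p -> b, s -> z, t -> d / V _ V: fires at position(s) 3: vazutvdufbo
2. b -> p, d -> t, g -> k, v -> f, z -> s / _ #: no change
3. f -> v, k -> g, p -> b, s -> z / _ Z: fires at position(s) 9: vazutvduvbo
surface: vazutvduvbo

cell VEL=ki, ASPECT=vo, GRD=ra:
underlying: vasut-zga-mo-dog
1. p -> b, s -> z, t -> d / V _ V: fires at position(s) 3: vazutzgamodog
2. b -> p, d -> t, g -> k, v -> f, z -> s / _ #: fires at position(s) 13: vazutzgamodok
3. f -> v, k -> g, p -> b, s -> z / _ Z: no change
surface: vazutzgamodok

cell VEL=du, ASPECT=zo, GRD=un:
underlying: vasut-lk-em-bo
1. p -> b, s -> z, t -> d / V _ V: fires at position(s) 3: vazutlkembo
2. b -> p, d -> t, g -> k, v -> f, z -> s / _ #: no change
3. f -> v, k -> g, p -> b, s -> z / _ Z: no change
surface: vazutlkembo


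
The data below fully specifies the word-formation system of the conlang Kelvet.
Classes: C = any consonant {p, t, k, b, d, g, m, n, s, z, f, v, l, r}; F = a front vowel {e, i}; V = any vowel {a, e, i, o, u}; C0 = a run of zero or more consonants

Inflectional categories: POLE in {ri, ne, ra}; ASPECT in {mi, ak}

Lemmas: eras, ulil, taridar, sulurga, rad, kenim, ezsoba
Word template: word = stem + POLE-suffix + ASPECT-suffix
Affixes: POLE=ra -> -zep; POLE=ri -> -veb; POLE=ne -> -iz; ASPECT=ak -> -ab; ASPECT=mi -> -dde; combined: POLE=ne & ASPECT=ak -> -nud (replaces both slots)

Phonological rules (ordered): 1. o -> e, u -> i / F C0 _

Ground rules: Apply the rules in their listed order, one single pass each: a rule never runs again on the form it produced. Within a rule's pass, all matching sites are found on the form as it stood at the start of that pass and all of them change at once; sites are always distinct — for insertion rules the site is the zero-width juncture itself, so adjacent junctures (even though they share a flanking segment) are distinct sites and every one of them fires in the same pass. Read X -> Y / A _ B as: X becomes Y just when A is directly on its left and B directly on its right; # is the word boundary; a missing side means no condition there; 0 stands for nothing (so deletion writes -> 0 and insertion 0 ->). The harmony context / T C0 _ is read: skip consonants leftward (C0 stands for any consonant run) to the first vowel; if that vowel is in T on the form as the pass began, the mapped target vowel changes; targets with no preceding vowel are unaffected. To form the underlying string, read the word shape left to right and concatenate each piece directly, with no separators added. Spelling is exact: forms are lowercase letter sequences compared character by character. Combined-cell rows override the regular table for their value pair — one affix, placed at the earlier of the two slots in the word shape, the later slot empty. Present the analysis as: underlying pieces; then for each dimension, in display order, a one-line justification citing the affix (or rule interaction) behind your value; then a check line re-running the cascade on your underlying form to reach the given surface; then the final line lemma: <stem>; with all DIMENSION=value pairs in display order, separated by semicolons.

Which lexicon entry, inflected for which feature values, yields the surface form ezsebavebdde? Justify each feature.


underlying: ezsoba-veb-dde
POLE=ri - signalled by the affix -veb
ASPECT=mi - signalled by the affix -dde
check: ezsobavebdde -> ezsebavebdde
lemma: ezsoba; POLE=ri; ASPECT=mi
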